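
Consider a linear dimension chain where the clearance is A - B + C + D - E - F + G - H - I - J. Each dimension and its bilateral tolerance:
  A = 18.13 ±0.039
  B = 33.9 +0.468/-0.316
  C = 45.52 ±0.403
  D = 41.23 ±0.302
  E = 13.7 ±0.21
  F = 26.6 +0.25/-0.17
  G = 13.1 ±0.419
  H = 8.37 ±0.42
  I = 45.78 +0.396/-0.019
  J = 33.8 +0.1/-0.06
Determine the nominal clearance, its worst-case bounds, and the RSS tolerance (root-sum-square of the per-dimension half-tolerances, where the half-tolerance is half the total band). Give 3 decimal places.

nominal=-44.170 wc=[-47.177,-41.812] rss=0.948

Stack each dimension's contribution:
  +A: nom +18.130 → Σnom=18.130; wc +0.039/-0.039 → slack +0.039/-0.039; half-tol=0.039, Σhalf²=0.001521
  -B: nom -33.900 → Σnom=-15.770; wc +0.316/-0.468 → slack +0.355/-0.507; half-tol=0.392, Σhalf²=0.155185
  +C: nom +45.520 → Σnom=29.750; wc +0.403/-0.403 → slack +0.758/-0.910; half-tol=0.403, Σhalf²=0.317594
  +D: nom +41.230 → Σnom=70.980; wc +0.302/-0.302 → slack +1.060/-1.212; half-tol=0.302, Σhalf²=0.408798
  -E: nom -13.700 → Σnom=57.280; wc +0.210/-0.210 → slack +1.270/-1.422; half-tol=0.210, Σhalf²=0.452898
  -F: nom -26.600 → Σnom=30.680; wc +0.170/-0.250 → slack +1.440/-1.672; half-tol=0.210, Σhalf²=0.496998
  +G: nom +13.100 → Σnom=43.780; wc +0.419/-0.419 → slack +1.859/-2.091; half-tol=0.419, Σhalf²=0.672559
  -H: nom -8.370 → Σnom=35.410; wc +0.420/-0.420 → slack +2.279/-2.511; half-tol=0.420, Σhalf²=0.848959
  -I: nom -45.780 → Σnom=-10.370; wc +0.019/-0.396 → slack +2.298/-2.907; half-tol=0.208, Σhalf²=0.892015
  -J: nom -33.800 → Σnom=-44.170; wc +0.060/-0.100 → slack +2.358/-3.007; half-tol=0.080, Σhalf²=0.898415
Nominal = -44.170. Worst-case = [-44.170 - 3.007, -44.170 + 2.358] = [-47.177, -41.812]. RSS = √0.898415 = 0.948.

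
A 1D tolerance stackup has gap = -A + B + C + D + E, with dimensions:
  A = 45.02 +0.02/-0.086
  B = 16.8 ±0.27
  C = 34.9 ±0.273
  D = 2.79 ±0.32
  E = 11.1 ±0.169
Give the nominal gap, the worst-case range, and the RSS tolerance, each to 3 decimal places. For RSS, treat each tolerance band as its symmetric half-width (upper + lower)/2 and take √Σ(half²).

nominal=20.570 wc=[19.518,21.688] rss=0.530

Stack each dimension's contribution:
  -A: nom -45.020 → Σnom=-45.020; wc +0.086/-0.020 → slack +0.086/-0.020; half-tol=0.053, Σhalf²=0.002809
  +B: nom +16.800 → Σnom=-28.220; wc +0.270/-0.270 → slack +0.356/-0.290; half-tol=0.270, Σhalf²=0.075709
  +C: nom +34.900 → Σnom=6.680; wc +0.273/-0.273 → slack +0.629/-0.563; half-tol=0.273, Σhalf²=0.150238
  +D: nom +2.790 → Σnom=9.470; wc +0.320/-0.320 → slack +0.949/-0.883; half-tol=0.320, Σhalf²=0.252638
  +E: nom +11.100 → Σnom=20.570; wc +0.169/-0.169 → slack +1.118/-1.052; half-tol=0.169, Σhalf²=0.281199
Nominal = 20.570. Worst-case = [20.570 - 1.052, 20.570 + 1.118] = [19.518, 21.688]. RSS = √0.281199 = 0.530.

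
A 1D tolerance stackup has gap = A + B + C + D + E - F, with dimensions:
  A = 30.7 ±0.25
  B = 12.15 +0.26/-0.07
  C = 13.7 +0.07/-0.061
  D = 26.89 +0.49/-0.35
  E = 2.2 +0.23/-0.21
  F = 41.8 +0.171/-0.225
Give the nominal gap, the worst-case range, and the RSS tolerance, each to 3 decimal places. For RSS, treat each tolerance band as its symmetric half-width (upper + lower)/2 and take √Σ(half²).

Stack each dimension's contribution:
  +A: nom +30.700 → Σnom=30.700; wc +0.250/-0.250 → slack +0.250/-0.250; half-tol=0.250, Σhalf²=0.062500
  +B: nom +12.150 → Σnom=42.850; wc +0.260/-0.070 → slack +0.510/-0.320; half-tol=0.165, Σhalf²=0.089725
  +C: nom +13.700 → Σnom=56.550; wc +0.070/-0.061 → slack +0.580/-0.381; half-tol=0.066, Σhalf²=0.094015
  +D: nom +26.890 → Σnom=83.440; wc +0.490/-0.350 → slack +1.070/-0.731; half-tol=0.420, Σhalf²=0.270415
  +E: nom +2.200 → Σnom=85.640; wc +0.230/-0.210 → slack +1.300/-0.941; half-tol=0.220, Σhalf²=0.318815
  -F: nom -41.800 → Σnom=43.840; wc +0.225/-0.171 → slack +1.525/-1.112; half-tol=0.198, Σhalf²=0.358019
Nominal = 43.840. Worst-case = [43.840 - 1.112, 43.840 + 1.525] = [42.728, 45.365]. RSS = √0.358019 = 0.598.

nominal=43.840 wc=[42.728,45.365] rss=0.598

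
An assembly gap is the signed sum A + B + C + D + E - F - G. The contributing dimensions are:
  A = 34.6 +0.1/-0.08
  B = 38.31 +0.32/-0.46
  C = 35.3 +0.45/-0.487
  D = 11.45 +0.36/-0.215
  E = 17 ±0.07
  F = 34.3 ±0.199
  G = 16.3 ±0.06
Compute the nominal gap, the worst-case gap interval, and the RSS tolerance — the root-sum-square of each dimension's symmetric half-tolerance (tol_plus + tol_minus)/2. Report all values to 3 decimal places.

nominal=86.060 wc=[84.489,87.619] rss=0.714

Stack each dimension's contribution:
  +A: nom +34.600 → Σnom=34.600; wc +0.100/-0.080 → slack +0.100/-0.080; half-tol=0.090, Σhalf²=0.008100
  +B: nom +38.310 → Σnom=72.910; wc +0.320/-0.460 → slack +0.420/-0.540; half-tol=0.390, Σhalf²=0.160200
  +C: nom +35.300 → Σnom=108.210; wc +0.450/-0.487 → slack +0.870/-1.027; half-tol=0.469, Σhalf²=0.379692
  +D: nom +11.450 → Σnom=119.660; wc +0.360/-0.215 → slack +1.230/-1.242; half-tol=0.287, Σhalf²=0.462349
  +E: nom +17.000 → Σnom=136.660; wc +0.070/-0.070 → slack +1.300/-1.312; half-tol=0.070, Σhalf²=0.467249
  -F: nom -34.300 → Σnom=102.360; wc +0.199/-0.199 → slack +1.499/-1.511; half-tol=0.199, Σhalf²=0.506850
  -G: nom -16.300 → Σnom=86.060; wc +0.060/-0.060 → slack +1.559/-1.571; half-tol=0.060, Σhalf²=0.510450
Nominal = 86.060. Worst-case = [86.060 - 1.571, 86.060 + 1.559] = [84.489, 87.619]. RSS = √0.510450 = 0.714.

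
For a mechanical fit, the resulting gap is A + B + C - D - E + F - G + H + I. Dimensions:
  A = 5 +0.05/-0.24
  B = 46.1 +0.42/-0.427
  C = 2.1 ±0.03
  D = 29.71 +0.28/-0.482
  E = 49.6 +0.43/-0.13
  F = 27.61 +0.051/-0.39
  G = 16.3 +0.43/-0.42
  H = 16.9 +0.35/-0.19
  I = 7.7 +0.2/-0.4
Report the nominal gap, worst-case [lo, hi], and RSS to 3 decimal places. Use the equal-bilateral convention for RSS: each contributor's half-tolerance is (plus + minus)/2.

nominal=9.800 wc=[6.983,11.933] rss=0.904

Stack each dimension's contribution:
  +A: nom +5.000 → Σnom=5.000; wc +0.050/-0.240 → slack +0.050/-0.240; half-tol=0.145, Σhalf²=0.021025
  +B: nom +46.100 → Σnom=51.100; wc +0.420/-0.427 → slack +0.470/-0.667; half-tol=0.423, Σhalf²=0.200377
  +C: nom +2.100 → Σnom=53.200; wc +0.030/-0.030 → slack +0.500/-0.697; half-tol=0.030, Σhalf²=0.201277
  -D: nom -29.710 → Σnom=23.490; wc +0.482/-0.280 → slack +0.982/-0.977; half-tol=0.381, Σhalf²=0.346438
  -E: nom -49.600 → Σnom=-26.110; wc +0.130/-0.430 → slack +1.112/-1.407; half-tol=0.280, Σhalf²=0.424838
  +F: nom +27.610 → Σnom=1.500; wc +0.051/-0.390 → slack +1.163/-1.797; half-tol=0.221, Σhalf²=0.473459
  -G: nom -16.300 → Σnom=-14.800; wc +0.420/-0.430 → slack +1.583/-2.227; half-tol=0.425, Σhalf²=0.654084
  +H: nom +16.900 → Σnom=2.100; wc +0.350/-0.190 → slack +1.933/-2.417; half-tol=0.270, Σhalf²=0.726984
  +I: nom +7.700 → Σnom=9.800; wc +0.200/-0.400 → slack +2.133/-2.817; half-tol=0.300, Σhalf²=0.816984
Nominal = 9.800. Worst-case = [9.800 - 2.817, 9.800 + 2.133] = [6.983, 11.933]. RSS = √0.816984 = 0.904.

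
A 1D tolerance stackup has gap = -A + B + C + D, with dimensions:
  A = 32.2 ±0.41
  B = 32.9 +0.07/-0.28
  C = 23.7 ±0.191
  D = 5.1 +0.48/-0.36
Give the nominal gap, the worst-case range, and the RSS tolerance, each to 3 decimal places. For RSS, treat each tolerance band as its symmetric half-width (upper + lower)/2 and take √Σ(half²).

Stack each dimension's contribution:
  -A: nom -32.200 → Σnom=-32.200; wc +0.410/-0.410 → slack +0.410/-0.410; half-tol=0.410, Σhalf²=0.168100
  +B: nom +32.900 → Σnom=0.700; wc +0.070/-0.280 → slack +0.480/-0.690; half-tol=0.175, Σhalf²=0.198725
  +C: nom +23.700 → Σnom=24.400; wc +0.191/-0.191 → slack +0.671/-0.881; half-tol=0.191, Σhalf²=0.235206
  +D: nom +5.100 → Σnom=29.500; wc +0.480/-0.360 → slack +1.151/-1.241; half-tol=0.420, Σhalf²=0.411606
Nominal = 29.500. Worst-case = [29.500 - 1.241, 29.500 + 1.151] = [28.259, 30.651]. RSS = √0.411606 = 0.642.

nominal=29.500 wc=[28.259,30.651] rss=0.642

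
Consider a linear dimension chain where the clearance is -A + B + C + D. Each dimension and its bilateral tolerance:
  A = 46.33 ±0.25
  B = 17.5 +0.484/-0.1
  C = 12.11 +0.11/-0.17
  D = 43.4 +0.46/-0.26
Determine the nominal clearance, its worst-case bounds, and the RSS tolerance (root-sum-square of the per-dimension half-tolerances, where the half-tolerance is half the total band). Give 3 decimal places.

nominal=26.680 wc=[25.900,27.984] rss=0.545

Stack each dimension's contribution:
  -A: nom -46.330 → Σnom=-46.330; wc +0.250/-0.250 → slack +0.250/-0.250; half-tol=0.250, Σhalf²=0.062500
  +B: nom +17.500 → Σnom=-28.830; wc +0.484/-0.100 → slack +0.734/-0.350; half-tol=0.292, Σhalf²=0.147764
  +C: nom +12.110 → Σnom=-16.720; wc +0.110/-0.170 → slack +0.844/-0.520; half-tol=0.140, Σhalf²=0.167364
  +D: nom +43.400 → Σnom=26.680; wc +0.460/-0.260 → slack +1.304/-0.780; half-tol=0.360, Σhalf²=0.296964
Nominal = 26.680. Worst-case = [26.680 - 0.780, 26.680 + 1.304] = [25.900, 27.984]. RSS = √0.296964 = 0.545.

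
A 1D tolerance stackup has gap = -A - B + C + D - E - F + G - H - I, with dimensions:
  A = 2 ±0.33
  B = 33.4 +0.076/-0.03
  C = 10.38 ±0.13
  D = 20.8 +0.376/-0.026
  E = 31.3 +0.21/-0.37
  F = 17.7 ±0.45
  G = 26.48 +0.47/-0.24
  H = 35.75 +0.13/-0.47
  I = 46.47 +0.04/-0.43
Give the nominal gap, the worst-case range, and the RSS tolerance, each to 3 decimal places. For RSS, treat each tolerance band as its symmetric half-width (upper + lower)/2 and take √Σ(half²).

Stack each dimension's contribution:
  -A: nom -2.000 → Σnom=-2.000; wc +0.330/-0.330 → slack +0.330/-0.330; half-tol=0.330, Σhalf²=0.108900
  -B: nom -33.400 → Σnom=-35.400; wc +0.030/-0.076 → slack +0.360/-0.406; half-tol=0.053, Σhalf²=0.111709
  +C: nom +10.380 → Σnom=-25.020; wc +0.130/-0.130 → slack +0.490/-0.536; half-tol=0.130, Σhalf²=0.128609
  +D: nom +20.800 → Σnom=-4.220; wc +0.376/-0.026 → slack +0.866/-0.562; half-tol=0.201, Σhalf²=0.169010
  -E: nom -31.300 → Σnom=-35.520; wc +0.370/-0.210 → slack +1.236/-0.772; half-tol=0.290, Σhalf²=0.253110
  -F: nom -17.700 → Σnom=-53.220; wc +0.450/-0.450 → slack +1.686/-1.222; half-tol=0.450, Σhalf²=0.455610
  +G: nom +26.480 → Σnom=-26.740; wc +0.470/-0.240 → slack +2.156/-1.462; half-tol=0.355, Σhalf²=0.581635
  -H: nom -35.750 → Σnom=-62.490; wc +0.470/-0.130 → slack +2.626/-1.592; half-tol=0.300, Σhalf²=0.671635
  -I: nom -46.470 → Σnom=-108.960; wc +0.430/-0.040 → slack +3.056/-1.632; half-tol=0.235, Σhalf²=0.726860
Nominal = -108.960. Worst-case = [-108.960 - 1.632, -108.960 + 3.056] = [-110.592, -105.904]. RSS = √0.726860 = 0.853.

nominal=-108.960 wc=[-110.592,-105.904] rss=0.853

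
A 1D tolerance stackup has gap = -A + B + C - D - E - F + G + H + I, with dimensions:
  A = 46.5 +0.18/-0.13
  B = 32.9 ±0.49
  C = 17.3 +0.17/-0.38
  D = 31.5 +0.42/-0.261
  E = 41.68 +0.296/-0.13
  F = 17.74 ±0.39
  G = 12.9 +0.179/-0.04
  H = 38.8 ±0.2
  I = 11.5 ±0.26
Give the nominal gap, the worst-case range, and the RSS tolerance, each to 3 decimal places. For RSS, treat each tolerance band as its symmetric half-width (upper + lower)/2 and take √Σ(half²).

nominal=-24.020 wc=[-26.676,-21.810] rss=0.879

Stack each dimension's contribution:
  -A: nom -46.500 → Σnom=-46.500; wc +0.130/-0.180 → slack +0.130/-0.180; half-tol=0.155, Σhalf²=0.024025
  +B: nom +32.900 → Σnom=-13.600; wc +0.490/-0.490 → slack +0.620/-0.670; half-tol=0.490, Σhalf²=0.264125
  +C: nom +17.300 → Σnom=3.700; wc +0.170/-0.380 → slack +0.790/-1.050; half-tol=0.275, Σhalf²=0.339750
  -D: nom -31.500 → Σnom=-27.800; wc +0.261/-0.420 → slack +1.051/-1.470; half-tol=0.341, Σhalf²=0.455690
  -E: nom -41.680 → Σnom=-69.480; wc +0.130/-0.296 → slack +1.181/-1.766; half-tol=0.213, Σhalf²=0.501059
  -F: nom -17.740 → Σnom=-87.220; wc +0.390/-0.390 → slack +1.571/-2.156; half-tol=0.390, Σhalf²=0.653159
  +G: nom +12.900 → Σnom=-74.320; wc +0.179/-0.040 → slack +1.750/-2.196; half-tol=0.110, Σhalf²=0.665150
  +H: nom +38.800 → Σnom=-35.520; wc +0.200/-0.200 → slack +1.950/-2.396; half-tol=0.200, Σhalf²=0.705150
  +I: nom +11.500 → Σnom=-24.020; wc +0.260/-0.260 → slack +2.210/-2.656; half-tol=0.260, Σhalf²=0.772750
Nominal = -24.020. Worst-case = [-24.020 - 2.656, -24.020 + 2.210] = [-26.676, -21.810]. RSS = √0.772750 = 0.879.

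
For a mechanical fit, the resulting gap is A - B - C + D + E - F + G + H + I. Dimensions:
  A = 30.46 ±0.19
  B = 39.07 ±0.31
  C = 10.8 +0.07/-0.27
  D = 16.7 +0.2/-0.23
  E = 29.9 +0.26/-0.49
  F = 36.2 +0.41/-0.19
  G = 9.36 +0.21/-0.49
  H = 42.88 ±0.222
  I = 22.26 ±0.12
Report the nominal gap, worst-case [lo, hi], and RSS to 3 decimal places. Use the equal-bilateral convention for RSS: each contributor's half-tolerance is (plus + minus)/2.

Stack each dimension's contribution:
  +A: nom +30.460 → Σnom=30.460; wc +0.190/-0.190 → slack +0.190/-0.190; half-tol=0.190, Σhalf²=0.036100
  -B: nom -39.070 → Σnom=-8.610; wc +0.310/-0.310 → slack +0.500/-0.500; half-tol=0.310, Σhalf²=0.132200
  -C: nom -10.800 → Σnom=-19.410; wc +0.270/-0.070 → slack +0.770/-0.570; half-tol=0.170, Σhalf²=0.161100
  +D: nom +16.700 → Σnom=-2.710; wc +0.200/-0.230 → slack +0.970/-0.800; half-tol=0.215, Σhalf²=0.207325
  +E: nom +29.900 → Σnom=27.190; wc +0.260/-0.490 → slack +1.230/-1.290; half-tol=0.375, Σhalf²=0.347950
  -F: nom -36.200 → Σnom=-9.010; wc +0.190/-0.410 → slack +1.420/-1.700; half-tol=0.300, Σhalf²=0.437950
  +G: nom +9.360 → Σnom=0.350; wc +0.210/-0.490 → slack +1.630/-2.190; half-tol=0.350, Σhalf²=0.560450
  +H: nom +42.880 → Σnom=43.230; wc +0.222/-0.222 → slack +1.852/-2.412; half-tol=0.222, Σhalf²=0.609734
  +I: nom +22.260 → Σnom=65.490; wc +0.120/-0.120 → slack +1.972/-2.532; half-tol=0.120, Σhalf²=0.624134
Nominal = 65.490. Worst-case = [65.490 - 2.532, 65.490 + 1.972] = [62.958, 67.462]. RSS = √0.624134 = 0.790.

nominal=65.490 wc=[62.958,67.462] rss=0.790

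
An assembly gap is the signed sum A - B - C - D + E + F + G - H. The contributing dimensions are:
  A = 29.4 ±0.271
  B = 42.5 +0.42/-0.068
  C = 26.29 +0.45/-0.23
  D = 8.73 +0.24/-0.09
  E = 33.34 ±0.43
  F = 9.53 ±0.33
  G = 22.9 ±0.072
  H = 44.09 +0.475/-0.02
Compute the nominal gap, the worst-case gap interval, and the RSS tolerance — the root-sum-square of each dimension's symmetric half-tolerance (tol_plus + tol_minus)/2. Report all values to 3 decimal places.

Stack each dimension's contribution:
  +A: nom +29.400 → Σnom=29.400; wc +0.271/-0.271 → slack +0.271/-0.271; half-tol=0.271, Σhalf²=0.073441
  -B: nom -42.500 → Σnom=-13.100; wc +0.068/-0.420 → slack +0.339/-0.691; half-tol=0.244, Σhalf²=0.132977
  -C: nom -26.290 → Σnom=-39.390; wc +0.230/-0.450 → slack +0.569/-1.141; half-tol=0.340, Σhalf²=0.248577
  -D: nom -8.730 → Σnom=-48.120; wc +0.090/-0.240 → slack +0.659/-1.381; half-tol=0.165, Σhalf²=0.275802
  +E: nom +33.340 → Σnom=-14.780; wc +0.430/-0.430 → slack +1.089/-1.811; half-tol=0.430, Σhalf²=0.460702
  +F: nom +9.530 → Σnom=-5.250; wc +0.330/-0.330 → slack +1.419/-2.141; half-tol=0.330, Σhalf²=0.569602
  +G: nom +22.900 → Σnom=17.650; wc +0.072/-0.072 → slack +1.491/-2.213; half-tol=0.072, Σhalf²=0.574786
  -H: nom -44.090 → Σnom=-26.440; wc +0.020/-0.475 → slack +1.511/-2.688; half-tol=0.247, Σhalf²=0.636042
Nominal = -26.440. Worst-case = [-26.440 - 2.688, -26.440 + 1.511] = [-29.128, -24.929]. RSS = √0.636042 = 0.798.

nominal=-26.440 wc=[-29.128,-24.929] rss=0.798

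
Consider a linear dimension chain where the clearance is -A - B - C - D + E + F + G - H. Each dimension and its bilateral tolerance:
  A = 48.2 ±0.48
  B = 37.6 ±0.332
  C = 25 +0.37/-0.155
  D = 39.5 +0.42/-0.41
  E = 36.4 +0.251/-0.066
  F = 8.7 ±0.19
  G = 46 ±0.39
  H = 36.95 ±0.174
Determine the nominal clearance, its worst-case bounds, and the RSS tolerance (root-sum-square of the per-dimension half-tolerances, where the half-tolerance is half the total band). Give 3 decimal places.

Stack each dimension's contribution:
  -A: nom -48.200 → Σnom=-48.200; wc +0.480/-0.480 → slack +0.480/-0.480; half-tol=0.480, Σhalf²=0.230400
  -B: nom -37.600 → Σnom=-85.800; wc +0.332/-0.332 → slack +0.812/-0.812; half-tol=0.332, Σhalf²=0.340624
  -C: nom -25.000 → Σnom=-110.800; wc +0.155/-0.370 → slack +0.967/-1.182; half-tol=0.263, Σhalf²=0.409530
  -D: nom -39.500 → Σnom=-150.300; wc +0.410/-0.420 → slack +1.377/-1.602; half-tol=0.415, Σhalf²=0.581755
  +E: nom +36.400 → Σnom=-113.900; wc +0.251/-0.066 → slack +1.628/-1.668; half-tol=0.159, Σhalf²=0.606878
  +F: nom +8.700 → Σnom=-105.200; wc +0.190/-0.190 → slack +1.818/-1.858; half-tol=0.190, Σhalf²=0.642978
  +G: nom +46.000 → Σnom=-59.200; wc +0.390/-0.390 → slack +2.208/-2.248; half-tol=0.390, Σhalf²=0.795078
  -H: nom -36.950 → Σnom=-96.150; wc +0.174/-0.174 → slack +2.382/-2.422; half-tol=0.174, Σhalf²=0.825354
Nominal = -96.150. Worst-case = [-96.150 - 2.422, -96.150 + 2.382] = [-98.572, -93.768]. RSS = √0.825354 = 0.908.

nominal=-96.150 wc=[-98.572,-93.768] rss=0.908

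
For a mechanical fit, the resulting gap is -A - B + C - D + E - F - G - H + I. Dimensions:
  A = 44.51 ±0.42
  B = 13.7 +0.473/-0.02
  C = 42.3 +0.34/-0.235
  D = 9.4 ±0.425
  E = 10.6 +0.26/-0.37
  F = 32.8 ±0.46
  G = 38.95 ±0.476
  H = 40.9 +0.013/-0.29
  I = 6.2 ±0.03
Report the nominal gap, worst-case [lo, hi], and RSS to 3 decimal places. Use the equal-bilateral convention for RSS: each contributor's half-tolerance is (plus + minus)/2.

Stack each dimension's contribution:
  -A: nom -44.510 → Σnom=-44.510; wc +0.420/-0.420 → slack +0.420/-0.420; half-tol=0.420, Σhalf²=0.176400
  -B: nom -13.700 → Σnom=-58.210; wc +0.020/-0.473 → slack +0.440/-0.893; half-tol=0.246, Σhalf²=0.237162
  +C: nom +42.300 → Σnom=-15.910; wc +0.340/-0.235 → slack +0.780/-1.128; half-tol=0.287, Σhalf²=0.319818
  -D: nom -9.400 → Σnom=-25.310; wc +0.425/-0.425 → slack +1.205/-1.553; half-tol=0.425, Σhalf²=0.500443
  +E: nom +10.600 → Σnom=-14.710; wc +0.260/-0.370 → slack +1.465/-1.923; half-tol=0.315, Σhalf²=0.599668
  -F: nom -32.800 → Σnom=-47.510; wc +0.460/-0.460 → slack +1.925/-2.383; half-tol=0.460, Σhalf²=0.811268
  -G: nom -38.950 → Σnom=-86.460; wc +0.476/-0.476 → slack +2.401/-2.859; half-tol=0.476, Σhalf²=1.037844
  -H: nom -40.900 → Σnom=-127.360; wc +0.290/-0.013 → slack +2.691/-2.872; half-tol=0.151, Σhalf²=1.060797
  +I: nom +6.200 → Σnom=-121.160; wc +0.030/-0.030 → slack +2.721/-2.902; half-tol=0.030, Σhalf²=1.061697
Nominal = -121.160. Worst-case = [-121.160 - 2.902, -121.160 + 2.721] = [-124.062, -118.439]. RSS = √1.061697 = 1.030.

nominal=-121.160 wc=[-124.062,-118.439] rss=1.030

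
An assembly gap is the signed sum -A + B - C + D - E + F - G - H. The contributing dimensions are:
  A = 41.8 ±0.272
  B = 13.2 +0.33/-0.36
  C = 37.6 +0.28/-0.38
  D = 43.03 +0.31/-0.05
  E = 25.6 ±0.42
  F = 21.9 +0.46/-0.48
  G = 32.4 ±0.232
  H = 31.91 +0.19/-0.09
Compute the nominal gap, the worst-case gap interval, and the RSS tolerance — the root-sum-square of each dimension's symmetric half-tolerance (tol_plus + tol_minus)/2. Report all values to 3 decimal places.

Stack each dimension's contribution:
  -A: nom -41.800 → Σnom=-41.800; wc +0.272/-0.272 → slack +0.272/-0.272; half-tol=0.272, Σhalf²=0.073984
  +B: nom +13.200 → Σnom=-28.600; wc +0.330/-0.360 → slack +0.602/-0.632; half-tol=0.345, Σhalf²=0.193009
  -C: nom -37.600 → Σnom=-66.200; wc +0.380/-0.280 → slack +0.982/-0.912; half-tol=0.330, Σhalf²=0.301909
  +D: nom +43.030 → Σnom=-23.170; wc +0.310/-0.050 → slack +1.292/-0.962; half-tol=0.180, Σhalf²=0.334309
  -E: nom -25.600 → Σnom=-48.770; wc +0.420/-0.420 → slack +1.712/-1.382; half-tol=0.420, Σhalf²=0.510709
  +F: nom +21.900 → Σnom=-26.870; wc +0.460/-0.480 → slack +2.172/-1.862; half-tol=0.470, Σhalf²=0.731609
  -G: nom -32.400 → Σnom=-59.270; wc +0.232/-0.232 → slack +2.404/-2.094; half-tol=0.232, Σhalf²=0.785433
  -H: nom -31.910 → Σnom=-91.180; wc +0.090/-0.190 → slack +2.494/-2.284; half-tol=0.140, Σhalf²=0.805033
Nominal = -91.180. Worst-case = [-91.180 - 2.284, -91.180 + 2.494] = [-93.464, -88.686]. RSS = √0.805033 = 0.897.

nominal=-91.180 wc=[-93.464,-88.686] rss=0.897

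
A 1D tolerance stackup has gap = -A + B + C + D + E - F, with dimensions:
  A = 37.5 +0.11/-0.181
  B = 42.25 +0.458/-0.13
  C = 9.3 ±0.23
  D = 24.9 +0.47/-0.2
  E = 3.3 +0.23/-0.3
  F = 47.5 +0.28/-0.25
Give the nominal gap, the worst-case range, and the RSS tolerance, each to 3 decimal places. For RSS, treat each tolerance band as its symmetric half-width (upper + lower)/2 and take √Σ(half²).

Stack each dimension's contribution:
  -A: nom -37.500 → Σnom=-37.500; wc +0.181/-0.110 → slack +0.181/-0.110; half-tol=0.145, Σhalf²=0.021170
  +B: nom +42.250 → Σnom=4.750; wc +0.458/-0.130 → slack +0.639/-0.240; half-tol=0.294, Σhalf²=0.107606
  +C: nom +9.300 → Σnom=14.050; wc +0.230/-0.230 → slack +0.869/-0.470; half-tol=0.230, Σhalf²=0.160506
  +D: nom +24.900 → Σnom=38.950; wc +0.470/-0.200 → slack +1.339/-0.670; half-tol=0.335, Σhalf²=0.272731
  +E: nom +3.300 → Σnom=42.250; wc +0.230/-0.300 → slack +1.569/-0.970; half-tol=0.265, Σhalf²=0.342956
  -F: nom -47.500 → Σnom=-5.250; wc +0.250/-0.280 → slack +1.819/-1.250; half-tol=0.265, Σhalf²=0.413181
Nominal = -5.250. Worst-case = [-5.250 - 1.250, -5.250 + 1.819] = [-6.500, -3.431]. RSS = √0.413181 = 0.643.

nominal=-5.250 wc=[-6.500,-3.431] rss=0.643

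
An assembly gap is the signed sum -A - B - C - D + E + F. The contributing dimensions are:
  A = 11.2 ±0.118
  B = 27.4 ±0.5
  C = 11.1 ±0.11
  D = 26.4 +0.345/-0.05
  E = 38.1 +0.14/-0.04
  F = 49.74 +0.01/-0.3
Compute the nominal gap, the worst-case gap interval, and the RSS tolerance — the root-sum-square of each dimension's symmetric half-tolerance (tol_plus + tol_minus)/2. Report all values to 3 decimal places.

nominal=11.740 wc=[10.327,12.668] rss=0.589

Stack each dimension's contribution:
  -A: nom -11.200 → Σnom=-11.200; wc +0.118/-0.118 → slack +0.118/-0.118; half-tol=0.118, Σhalf²=0.013924
  -B: nom -27.400 → Σnom=-38.600; wc +0.500/-0.500 → slack +0.618/-0.618; half-tol=0.500, Σhalf²=0.263924
  -C: nom -11.100 → Σnom=-49.700; wc +0.110/-0.110 → slack +0.728/-0.728; half-tol=0.110, Σhalf²=0.276024
  -D: nom -26.400 → Σnom=-76.100; wc +0.050/-0.345 → slack +0.778/-1.073; half-tol=0.197, Σhalf²=0.315030
  +E: nom +38.100 → Σnom=-38.000; wc +0.140/-0.040 → slack +0.918/-1.113; half-tol=0.090, Σhalf²=0.323130
  +F: nom +49.740 → Σnom=11.740; wc +0.010/-0.300 → slack +0.928/-1.413; half-tol=0.155, Σhalf²=0.347155
Nominal = 11.740. Worst-case = [11.740 - 1.413, 11.740 + 0.928] = [10.327, 12.668]. RSS = √0.347155 = 0.589.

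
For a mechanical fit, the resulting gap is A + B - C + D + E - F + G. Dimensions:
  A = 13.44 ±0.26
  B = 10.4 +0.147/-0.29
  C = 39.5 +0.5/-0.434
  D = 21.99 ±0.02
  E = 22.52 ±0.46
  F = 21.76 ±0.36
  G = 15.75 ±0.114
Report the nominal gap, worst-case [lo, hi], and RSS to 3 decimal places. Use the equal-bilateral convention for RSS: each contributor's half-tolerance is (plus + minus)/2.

Stack each dimension's contribution:
  +A: nom +13.440 → Σnom=13.440; wc +0.260/-0.260 → slack +0.260/-0.260; half-tol=0.260, Σhalf²=0.067600
  +B: nom +10.400 → Σnom=23.840; wc +0.147/-0.290 → slack +0.407/-0.550; half-tol=0.218, Σhalf²=0.115342
  -C: nom -39.500 → Σnom=-15.660; wc +0.434/-0.500 → slack +0.841/-1.050; half-tol=0.467, Σhalf²=0.333431
  +D: nom +21.990 → Σnom=6.330; wc +0.020/-0.020 → slack +0.861/-1.070; half-tol=0.020, Σhalf²=0.333831
  +E: nom +22.520 → Σnom=28.850; wc +0.460/-0.460 → slack +1.321/-1.530; half-tol=0.460, Σhalf²=0.545431
  -F: nom -21.760 → Σnom=7.090; wc +0.360/-0.360 → slack +1.681/-1.890; half-tol=0.360, Σhalf²=0.675031
  +G: nom +15.750 → Σnom=22.840; wc +0.114/-0.114 → slack +1.795/-2.004; half-tol=0.114, Σhalf²=0.688027
Nominal = 22.840. Worst-case = [22.840 - 2.004, 22.840 + 1.795] = [20.836, 24.635]. RSS = √0.688027 = 0.829.

nominal=22.840 wc=[20.836,24.635] rss=0.829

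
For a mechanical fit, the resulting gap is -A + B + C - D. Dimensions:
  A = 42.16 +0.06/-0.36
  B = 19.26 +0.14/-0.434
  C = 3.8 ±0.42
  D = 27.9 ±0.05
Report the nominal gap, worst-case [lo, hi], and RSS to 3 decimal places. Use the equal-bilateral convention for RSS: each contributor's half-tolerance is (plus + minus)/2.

nominal=-47.000 wc=[-47.964,-46.030] rss=0.553

Stack each dimension's contribution:
  -A: nom -42.160 → Σnom=-42.160; wc +0.360/-0.060 → slack +0.360/-0.060; half-tol=0.210, Σhalf²=0.044100
  +B: nom +19.260 → Σnom=-22.900; wc +0.140/-0.434 → slack +0.500/-0.494; half-tol=0.287, Σhalf²=0.126469
  +C: nom +3.800 → Σnom=-19.100; wc +0.420/-0.420 → slack +0.920/-0.914; half-tol=0.420, Σhalf²=0.302869
  -D: nom -27.900 → Σnom=-47.000; wc +0.050/-0.050 → slack +0.970/-0.964; half-tol=0.050, Σhalf²=0.305369
Nominal = -47.000. Worst-case = [-47.000 - 0.964, -47.000 + 0.970] = [-47.964, -46.030]. RSS = √0.305369 = 0.553.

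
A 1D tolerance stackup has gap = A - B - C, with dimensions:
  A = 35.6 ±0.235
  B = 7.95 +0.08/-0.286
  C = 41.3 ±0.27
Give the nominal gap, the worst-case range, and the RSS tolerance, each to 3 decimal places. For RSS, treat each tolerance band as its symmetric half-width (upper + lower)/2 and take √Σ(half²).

Stack each dimension's contribution:
  +A: nom +35.600 → Σnom=35.600; wc +0.235/-0.235 → slack +0.235/-0.235; half-tol=0.235, Σhalf²=0.055225
  -B: nom -7.950 → Σnom=27.650; wc +0.286/-0.080 → slack +0.521/-0.315; half-tol=0.183, Σhalf²=0.088714
  -C: nom -41.300 → Σnom=-13.650; wc +0.270/-0.270 → slack +0.791/-0.585; half-tol=0.270, Σhalf²=0.161614
Nominal = -13.650. Worst-case = [-13.650 - 0.585, -13.650 + 0.791] = [-14.235, -12.859]. RSS = √0.161614 = 0.402.

nominal=-13.650 wc=[-14.235,-12.859] rss=0.402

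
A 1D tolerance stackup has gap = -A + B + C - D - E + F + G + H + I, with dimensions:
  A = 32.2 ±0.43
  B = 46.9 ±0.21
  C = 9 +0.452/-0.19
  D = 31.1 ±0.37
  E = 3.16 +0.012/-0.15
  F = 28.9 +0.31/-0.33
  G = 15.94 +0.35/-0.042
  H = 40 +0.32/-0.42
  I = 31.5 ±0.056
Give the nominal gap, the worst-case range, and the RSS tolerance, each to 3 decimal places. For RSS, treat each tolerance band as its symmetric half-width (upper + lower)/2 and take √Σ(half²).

Stack each dimension's contribution:
  -A: nom -32.200 → Σnom=-32.200; wc +0.430/-0.430 → slack +0.430/-0.430; half-tol=0.430, Σhalf²=0.184900
  +B: nom +46.900 → Σnom=14.700; wc +0.210/-0.210 → slack +0.640/-0.640; half-tol=0.210, Σhalf²=0.229000
  +C: nom +9.000 → Σnom=23.700; wc +0.452/-0.190 → slack +1.092/-0.830; half-tol=0.321, Σhalf²=0.332041
  -D: nom -31.100 → Σnom=-7.400; wc +0.370/-0.370 → slack +1.462/-1.200; half-tol=0.370, Σhalf²=0.468941
  -E: nom -3.160 → Σnom=-10.560; wc +0.150/-0.012 → slack +1.612/-1.212; half-tol=0.081, Σhalf²=0.475502
  +F: nom +28.900 → Σnom=18.340; wc +0.310/-0.330 → slack +1.922/-1.542; half-tol=0.320, Σhalf²=0.577902
  +G: nom +15.940 → Σnom=34.280; wc +0.350/-0.042 → slack +2.272/-1.584; half-tol=0.196, Σhalf²=0.616318
  +H: nom +40.000 → Σnom=74.280; wc +0.320/-0.420 → slack +2.592/-2.004; half-tol=0.370, Σhalf²=0.753218
  +I: nom +31.500 → Σnom=105.780; wc +0.056/-0.056 → slack +2.648/-2.060; half-tol=0.056, Σhalf²=0.756354
Nominal = 105.780. Worst-case = [105.780 - 2.060, 105.780 + 2.648] = [103.720, 108.428]. RSS = √0.756354 = 0.870.

nominal=105.780 wc=[103.720,108.428] rss=0.870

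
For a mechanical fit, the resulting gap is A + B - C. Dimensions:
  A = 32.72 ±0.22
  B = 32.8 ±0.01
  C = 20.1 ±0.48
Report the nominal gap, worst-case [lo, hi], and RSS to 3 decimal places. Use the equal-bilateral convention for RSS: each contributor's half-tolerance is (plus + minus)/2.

nominal=45.420 wc=[44.710,46.130] rss=0.528

Stack each dimension's contribution:
  +A: nom +32.720 → Σnom=32.720; wc +0.220/-0.220 → slack +0.220/-0.220; half-tol=0.220, Σhalf²=0.048400
  +B: nom +32.800 → Σnom=65.520; wc +0.010/-0.010 → slack +0.230/-0.230; half-tol=0.010, Σhalf²=0.048500
  -C: nom -20.100 → Σnom=45.420; wc +0.480/-0.480 → slack +0.710/-0.710; half-tol=0.480, Σhalf²=0.278900
Nominal = 45.420. Worst-case = [45.420 - 0.710, 45.420 + 0.710] = [44.710, 46.130]. RSS = √0.278900 = 0.528.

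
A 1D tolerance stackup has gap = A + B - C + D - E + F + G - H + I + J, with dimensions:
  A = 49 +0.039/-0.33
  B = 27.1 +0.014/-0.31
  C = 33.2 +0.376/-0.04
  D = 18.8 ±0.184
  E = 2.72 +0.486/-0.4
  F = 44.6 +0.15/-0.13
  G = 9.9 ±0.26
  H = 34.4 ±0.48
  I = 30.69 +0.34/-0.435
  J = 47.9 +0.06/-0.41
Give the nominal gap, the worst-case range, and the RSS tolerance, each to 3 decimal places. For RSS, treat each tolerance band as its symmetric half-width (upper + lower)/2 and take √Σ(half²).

Stack each dimension's contribution:
  +A: nom +49.000 → Σnom=49.000; wc +0.039/-0.330 → slack +0.039/-0.330; half-tol=0.184, Σhalf²=0.034040
  +B: nom +27.100 → Σnom=76.100; wc +0.014/-0.310 → slack +0.053/-0.640; half-tol=0.162, Σhalf²=0.060284
  -C: nom -33.200 → Σnom=42.900; wc +0.040/-0.376 → slack +0.093/-1.016; half-tol=0.208, Σhalf²=0.103548
  +D: nom +18.800 → Σnom=61.700; wc +0.184/-0.184 → slack +0.277/-1.200; half-tol=0.184, Σhalf²=0.137404
  -E: nom -2.720 → Σnom=58.980; wc +0.400/-0.486 → slack +0.677/-1.686; half-tol=0.443, Σhalf²=0.333653
  +F: nom +44.600 → Σnom=103.580; wc +0.150/-0.130 → slack +0.827/-1.816; half-tol=0.140, Σhalf²=0.353253
  +G: nom +9.900 → Σnom=113.480; wc +0.260/-0.260 → slack +1.087/-2.076; half-tol=0.260, Σhalf²=0.420853
  -H: nom -34.400 → Σnom=79.080; wc +0.480/-0.480 → slack +1.567/-2.556; half-tol=0.480, Σhalf²=0.651253
  +I: nom +30.690 → Σnom=109.770; wc +0.340/-0.435 → slack +1.907/-2.991; half-tol=0.388, Σhalf²=0.801409
  +J: nom +47.900 → Σnom=157.670; wc +0.060/-0.410 → slack +1.967/-3.401; half-tol=0.235, Σhalf²=0.856634
Nominal = 157.670. Worst-case = [157.670 - 3.401, 157.670 + 1.967] = [154.269, 159.637]. RSS = √0.856634 = 0.926.

nominal=157.670 wc=[154.269,159.637] rss=0.926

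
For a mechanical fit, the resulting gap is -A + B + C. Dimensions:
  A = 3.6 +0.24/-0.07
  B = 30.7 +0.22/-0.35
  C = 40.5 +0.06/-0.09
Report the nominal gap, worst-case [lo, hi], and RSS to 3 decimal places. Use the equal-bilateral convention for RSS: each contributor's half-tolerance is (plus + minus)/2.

nominal=67.600 wc=[66.920,67.950] rss=0.333

Stack each dimension's contribution:
  -A: nom -3.600 → Σnom=-3.600; wc +0.070/-0.240 → slack +0.070/-0.240; half-tol=0.155, Σhalf²=0.024025
  +B: nom +30.700 → Σnom=27.100; wc +0.220/-0.350 → slack +0.290/-0.590; half-tol=0.285, Σhalf²=0.105250
  +C: nom +40.500 → Σnom=67.600; wc +0.060/-0.090 → slack +0.350/-0.680; half-tol=0.075, Σhalf²=0.110875
Nominal = 67.600. Worst-case = [67.600 - 0.680, 67.600 + 0.350] = [66.920, 67.950]. RSS = √0.110875 = 0.333.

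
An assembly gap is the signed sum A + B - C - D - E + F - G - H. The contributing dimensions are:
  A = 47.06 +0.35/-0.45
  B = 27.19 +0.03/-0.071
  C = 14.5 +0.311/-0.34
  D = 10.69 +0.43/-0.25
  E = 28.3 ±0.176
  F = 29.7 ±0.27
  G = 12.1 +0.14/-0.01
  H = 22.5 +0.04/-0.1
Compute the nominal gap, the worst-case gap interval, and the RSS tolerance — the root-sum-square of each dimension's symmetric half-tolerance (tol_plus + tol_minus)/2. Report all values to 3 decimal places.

Stack each dimension's contribution:
  +A: nom +47.060 → Σnom=47.060; wc +0.350/-0.450 → slack +0.350/-0.450; half-tol=0.400, Σhalf²=0.160000
  +B: nom +27.190 → Σnom=74.250; wc +0.030/-0.071 → slack +0.380/-0.521; half-tol=0.050, Σhalf²=0.162550
  -C: nom -14.500 → Σnom=59.750; wc +0.340/-0.311 → slack +0.720/-0.832; half-tol=0.326, Σhalf²=0.268501
  -D: nom -10.690 → Σnom=49.060; wc +0.250/-0.430 → slack +0.970/-1.262; half-tol=0.340, Σhalf²=0.384101
  -E: nom -28.300 → Σnom=20.760; wc +0.176/-0.176 → slack +1.146/-1.438; half-tol=0.176, Σhalf²=0.415077
  +F: nom +29.700 → Σnom=50.460; wc +0.270/-0.270 → slack +1.416/-1.708; half-tol=0.270, Σhalf²=0.487977
  -G: nom -12.100 → Σnom=38.360; wc +0.010/-0.140 → slack +1.426/-1.848; half-tol=0.075, Σhalf²=0.493602
  -H: nom -22.500 → Σnom=15.860; wc +0.100/-0.040 → slack +1.526/-1.888; half-tol=0.070, Σhalf²=0.498502
Nominal = 15.860. Worst-case = [15.860 - 1.888, 15.860 + 1.526] = [13.972, 17.386]. RSS = √0.498502 = 0.706.

nominal=15.860 wc=[13.972,17.386] rss=0.706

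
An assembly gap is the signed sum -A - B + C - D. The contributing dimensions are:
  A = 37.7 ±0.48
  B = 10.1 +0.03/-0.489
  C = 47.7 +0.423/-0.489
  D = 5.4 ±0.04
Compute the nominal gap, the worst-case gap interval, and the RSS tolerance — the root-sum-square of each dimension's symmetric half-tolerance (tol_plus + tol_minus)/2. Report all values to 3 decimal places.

Stack each dimension's contribution:
  -A: nom -37.700 → Σnom=-37.700; wc +0.480/-0.480 → slack +0.480/-0.480; half-tol=0.480, Σhalf²=0.230400
  -B: nom -10.100 → Σnom=-47.800; wc +0.489/-0.030 → slack +0.969/-0.510; half-tol=0.260, Σhalf²=0.297740
  +C: nom +47.700 → Σnom=-0.100; wc +0.423/-0.489 → slack +1.392/-0.999; half-tol=0.456, Σhalf²=0.505676
  -D: nom -5.400 → Σnom=-5.500; wc +0.040/-0.040 → slack +1.432/-1.039; half-tol=0.040, Σhalf²=0.507276
Nominal = -5.500. Worst-case = [-5.500 - 1.039, -5.500 + 1.432] = [-6.539, -4.068]. RSS = √0.507276 = 0.712.

nominal=-5.500 wc=[-6.539,-4.068] rss=0.712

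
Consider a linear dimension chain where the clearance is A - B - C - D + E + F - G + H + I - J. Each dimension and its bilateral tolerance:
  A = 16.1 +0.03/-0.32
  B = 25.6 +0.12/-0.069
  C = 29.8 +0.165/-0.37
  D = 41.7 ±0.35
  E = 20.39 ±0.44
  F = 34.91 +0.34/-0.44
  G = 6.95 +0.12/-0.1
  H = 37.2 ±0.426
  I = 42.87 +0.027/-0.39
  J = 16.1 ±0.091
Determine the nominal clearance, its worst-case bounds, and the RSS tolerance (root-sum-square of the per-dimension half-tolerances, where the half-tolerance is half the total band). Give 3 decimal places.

Stack each dimension's contribution:
  +A: nom +16.100 → Σnom=16.100; wc +0.030/-0.320 → slack +0.030/-0.320; half-tol=0.175, Σhalf²=0.030625
  -B: nom -25.600 → Σnom=-9.500; wc +0.069/-0.120 → slack +0.099/-0.440; half-tol=0.095, Σhalf²=0.039555
  -C: nom -29.800 → Σnom=-39.300; wc +0.370/-0.165 → slack +0.469/-0.605; half-tol=0.268, Σhalf²=0.111112
  -D: nom -41.700 → Σnom=-81.000; wc +0.350/-0.350 → slack +0.819/-0.955; half-tol=0.350, Σhalf²=0.233611
  +E: nom +20.390 → Σnom=-60.610; wc +0.440/-0.440 → slack +1.259/-1.395; half-tol=0.440, Σhalf²=0.427211
  +F: nom +34.910 → Σnom=-25.700; wc +0.340/-0.440 → slack +1.599/-1.835; half-tol=0.390, Σhalf²=0.579311
  -G: nom -6.950 → Σnom=-32.650; wc +0.100/-0.120 → slack +1.699/-1.955; half-tol=0.110, Σhalf²=0.591411
  +H: nom +37.200 → Σnom=4.550; wc +0.426/-0.426 → slack +2.125/-2.381; half-tol=0.426, Σhalf²=0.772887
  +I: nom +42.870 → Σnom=47.420; wc +0.027/-0.390 → slack +2.152/-2.771; half-tol=0.209, Σhalf²=0.816360
  -J: nom -16.100 → Σnom=31.320; wc +0.091/-0.091 → slack +2.243/-2.862; half-tol=0.091, Σhalf²=0.824641
Nominal = 31.320. Worst-case = [31.320 - 2.862, 31.320 + 2.243] = [28.458, 33.563]. RSS = √0.824641 = 0.908.

nominal=31.320 wc=[28.458,33.563] rss=0.908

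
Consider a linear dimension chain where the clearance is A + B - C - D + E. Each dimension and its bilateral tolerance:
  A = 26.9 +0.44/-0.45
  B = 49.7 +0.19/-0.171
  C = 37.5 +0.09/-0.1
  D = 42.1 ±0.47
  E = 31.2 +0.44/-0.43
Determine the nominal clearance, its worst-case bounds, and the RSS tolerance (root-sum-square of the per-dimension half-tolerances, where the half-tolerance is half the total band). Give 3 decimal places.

Stack each dimension's contribution:
  +A: nom +26.900 → Σnom=26.900; wc +0.440/-0.450 → slack +0.440/-0.450; half-tol=0.445, Σhalf²=0.198025
  +B: nom +49.700 → Σnom=76.600; wc +0.190/-0.171 → slack +0.630/-0.621; half-tol=0.180, Σhalf²=0.230605
  -C: nom -37.500 → Σnom=39.100; wc +0.100/-0.090 → slack +0.730/-0.711; half-tol=0.095, Σhalf²=0.239630
  -D: nom -42.100 → Σnom=-3.000; wc +0.470/-0.470 → slack +1.200/-1.181; half-tol=0.470, Σhalf²=0.460530
  +E: nom +31.200 → Σnom=28.200; wc +0.440/-0.430 → slack +1.640/-1.611; half-tol=0.435, Σhalf²=0.649755
Nominal = 28.200. Worst-case = [28.200 - 1.611, 28.200 + 1.640] = [26.589, 29.840]. RSS = √0.649755 = 0.806.

nominal=28.200 wc=[26.589,29.840] rss=0.806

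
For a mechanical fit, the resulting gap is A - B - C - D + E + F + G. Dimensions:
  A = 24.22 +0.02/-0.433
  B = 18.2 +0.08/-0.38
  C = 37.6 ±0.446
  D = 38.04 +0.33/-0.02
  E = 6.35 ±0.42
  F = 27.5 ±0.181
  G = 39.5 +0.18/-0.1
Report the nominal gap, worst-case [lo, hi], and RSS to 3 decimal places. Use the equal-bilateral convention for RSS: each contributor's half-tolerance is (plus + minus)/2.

nominal=3.730 wc=[1.740,5.377] rss=0.750

Stack each dimension's contribution:
  +A: nom +24.220 → Σnom=24.220; wc +0.020/-0.433 → slack +0.020/-0.433; half-tol=0.227, Σhalf²=0.051302
  -B: nom -18.200 → Σnom=6.020; wc +0.380/-0.080 → slack +0.400/-0.513; half-tol=0.230, Σhalf²=0.104202
  -C: nom -37.600 → Σnom=-31.580; wc +0.446/-0.446 → slack +0.846/-0.959; half-tol=0.446, Σhalf²=0.303118
  -D: nom -38.040 → Σnom=-69.620; wc +0.020/-0.330 → slack +0.866/-1.289; half-tol=0.175, Σhalf²=0.333743
  +E: nom +6.350 → Σnom=-63.270; wc +0.420/-0.420 → slack +1.286/-1.709; half-tol=0.420, Σhalf²=0.510143
  +F: nom +27.500 → Σnom=-35.770; wc +0.181/-0.181 → slack +1.467/-1.890; half-tol=0.181, Σhalf²=0.542904
  +G: nom +39.500 → Σnom=3.730; wc +0.180/-0.100 → slack +1.647/-1.990; half-tol=0.140, Σhalf²=0.562504
Nominal = 3.730. Worst-case = [3.730 - 1.990, 3.730 + 1.647] = [1.740, 5.377]. RSS = √0.562504 = 0.750.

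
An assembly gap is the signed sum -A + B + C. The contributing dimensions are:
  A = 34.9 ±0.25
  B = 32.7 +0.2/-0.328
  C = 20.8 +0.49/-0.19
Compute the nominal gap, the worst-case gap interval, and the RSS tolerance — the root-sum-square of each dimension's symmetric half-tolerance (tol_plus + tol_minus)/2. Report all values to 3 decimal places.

Stack each dimension's contribution:
  -A: nom -34.900 → Σnom=-34.900; wc +0.250/-0.250 → slack +0.250/-0.250; half-tol=0.250, Σhalf²=0.062500
  +B: nom +32.700 → Σnom=-2.200; wc +0.200/-0.328 → slack +0.450/-0.578; half-tol=0.264, Σhalf²=0.132196
  +C: nom +20.800 → Σnom=18.600; wc +0.490/-0.190 → slack +0.940/-0.768; half-tol=0.340, Σhalf²=0.247796
Nominal = 18.600. Worst-case = [18.600 - 0.768, 18.600 + 0.940] = [17.832, 19.540]. RSS = √0.247796 = 0.498.

nominal=18.600 wc=[17.832,19.540] rss=0.498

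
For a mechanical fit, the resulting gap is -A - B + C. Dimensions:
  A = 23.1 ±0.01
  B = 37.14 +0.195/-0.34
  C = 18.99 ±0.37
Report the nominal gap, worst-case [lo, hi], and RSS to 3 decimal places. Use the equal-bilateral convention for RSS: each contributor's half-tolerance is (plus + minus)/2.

Stack each dimension's contribution:
  -A: nom -23.100 → Σnom=-23.100; wc +0.010/-0.010 → slack +0.010/-0.010; half-tol=0.010, Σhalf²=0.000100
  -B: nom -37.140 → Σnom=-60.240; wc +0.340/-0.195 → slack +0.350/-0.205; half-tol=0.268, Σhalf²=0.071656
  +C: nom +18.990 → Σnom=-41.250; wc +0.370/-0.370 → slack +0.720/-0.575; half-tol=0.370, Σhalf²=0.208556
Nominal = -41.250. Worst-case = [-41.250 - 0.575, -41.250 + 0.720] = [-41.825, -40.530]. RSS = √0.208556 = 0.457.

nominal=-41.250 wc=[-41.825,-40.530] rss=0.457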